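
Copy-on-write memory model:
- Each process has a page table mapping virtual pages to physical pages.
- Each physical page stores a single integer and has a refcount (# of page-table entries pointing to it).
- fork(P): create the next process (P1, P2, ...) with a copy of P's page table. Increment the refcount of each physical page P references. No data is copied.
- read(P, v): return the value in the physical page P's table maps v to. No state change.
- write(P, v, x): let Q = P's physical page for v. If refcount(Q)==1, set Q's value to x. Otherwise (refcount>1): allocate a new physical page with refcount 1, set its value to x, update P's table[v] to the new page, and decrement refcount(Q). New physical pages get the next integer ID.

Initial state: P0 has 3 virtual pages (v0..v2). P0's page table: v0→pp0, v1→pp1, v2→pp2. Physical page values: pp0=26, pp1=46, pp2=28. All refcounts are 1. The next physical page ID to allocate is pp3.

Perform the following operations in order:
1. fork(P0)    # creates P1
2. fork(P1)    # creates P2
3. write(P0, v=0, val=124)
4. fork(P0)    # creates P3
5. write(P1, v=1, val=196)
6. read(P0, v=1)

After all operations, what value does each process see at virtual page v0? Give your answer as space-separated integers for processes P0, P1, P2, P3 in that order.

Op 1: fork(P0) -> P1. 3 ppages; refcounts: pp0:2 pp1:2 pp2:2
Op 2: fork(P1) -> P2. 3 ppages; refcounts: pp0:3 pp1:3 pp2:3
Op 3: write(P0, v0, 124). refcount(pp0)=3>1 -> COPY to pp3. 4 ppages; refcounts: pp0:2 pp1:3 pp2:3 pp3:1
Op 4: fork(P0) -> P3. 4 ppages; refcounts: pp0:2 pp1:4 pp2:4 pp3:2
Op 5: write(P1, v1, 196). refcount(pp1)=4>1 -> COPY to pp4. 5 ppages; refcounts: pp0:2 pp1:3 pp2:4 pp3:2 pp4:1
Op 6: read(P0, v1) -> 46. No state change.
P0: v0 -> pp3 = 124
P1: v0 -> pp0 = 26
P2: v0 -> pp0 = 26
P3: v0 -> pp3 = 124

Answer: 124 26 26 124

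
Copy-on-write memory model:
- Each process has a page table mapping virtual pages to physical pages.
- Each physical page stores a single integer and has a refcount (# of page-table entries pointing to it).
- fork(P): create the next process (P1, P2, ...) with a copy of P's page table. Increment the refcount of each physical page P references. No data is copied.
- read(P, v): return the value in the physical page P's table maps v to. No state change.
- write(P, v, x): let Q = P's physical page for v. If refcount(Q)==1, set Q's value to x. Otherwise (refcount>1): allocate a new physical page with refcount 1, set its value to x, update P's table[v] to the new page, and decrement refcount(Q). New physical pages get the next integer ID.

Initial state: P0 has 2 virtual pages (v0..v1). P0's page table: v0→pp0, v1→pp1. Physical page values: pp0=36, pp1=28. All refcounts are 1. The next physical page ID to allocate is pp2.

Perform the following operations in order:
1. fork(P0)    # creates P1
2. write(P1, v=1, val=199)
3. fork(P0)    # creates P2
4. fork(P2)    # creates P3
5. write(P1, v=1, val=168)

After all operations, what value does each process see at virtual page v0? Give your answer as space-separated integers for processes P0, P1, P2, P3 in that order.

Answer: 36 36 36 36

Derivation:
Op 1: fork(P0) -> P1. 2 ppages; refcounts: pp0:2 pp1:2
Op 2: write(P1, v1, 199). refcount(pp1)=2>1 -> COPY to pp2. 3 ppages; refcounts: pp0:2 pp1:1 pp2:1
Op 3: fork(P0) -> P2. 3 ppages; refcounts: pp0:3 pp1:2 pp2:1
Op 4: fork(P2) -> P3. 3 ppages; refcounts: pp0:4 pp1:3 pp2:1
Op 5: write(P1, v1, 168). refcount(pp2)=1 -> write in place. 3 ppages; refcounts: pp0:4 pp1:3 pp2:1
P0: v0 -> pp0 = 36
P1: v0 -> pp0 = 36
P2: v0 -> pp0 = 36
P3: v0 -> pp0 = 36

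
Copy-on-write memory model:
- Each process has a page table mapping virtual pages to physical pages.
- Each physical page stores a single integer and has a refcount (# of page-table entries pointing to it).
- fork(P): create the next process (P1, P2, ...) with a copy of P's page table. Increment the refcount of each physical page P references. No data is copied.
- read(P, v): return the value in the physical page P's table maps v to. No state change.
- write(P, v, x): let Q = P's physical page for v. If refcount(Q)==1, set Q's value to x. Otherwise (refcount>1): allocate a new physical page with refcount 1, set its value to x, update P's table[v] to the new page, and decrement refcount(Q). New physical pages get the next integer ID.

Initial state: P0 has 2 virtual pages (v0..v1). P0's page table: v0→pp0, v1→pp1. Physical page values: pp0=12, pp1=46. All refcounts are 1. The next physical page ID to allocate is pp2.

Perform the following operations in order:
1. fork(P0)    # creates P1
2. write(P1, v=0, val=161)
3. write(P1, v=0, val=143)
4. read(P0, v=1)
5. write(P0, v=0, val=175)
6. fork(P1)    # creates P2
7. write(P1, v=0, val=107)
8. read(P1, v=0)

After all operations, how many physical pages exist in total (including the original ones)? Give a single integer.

Answer: 4

Derivation:
Op 1: fork(P0) -> P1. 2 ppages; refcounts: pp0:2 pp1:2
Op 2: write(P1, v0, 161). refcount(pp0)=2>1 -> COPY to pp2. 3 ppages; refcounts: pp0:1 pp1:2 pp2:1
Op 3: write(P1, v0, 143). refcount(pp2)=1 -> write in place. 3 ppages; refcounts: pp0:1 pp1:2 pp2:1
Op 4: read(P0, v1) -> 46. No state change.
Op 5: write(P0, v0, 175). refcount(pp0)=1 -> write in place. 3 ppages; refcounts: pp0:1 pp1:2 pp2:1
Op 6: fork(P1) -> P2. 3 ppages; refcounts: pp0:1 pp1:3 pp2:2
Op 7: write(P1, v0, 107). refcount(pp2)=2>1 -> COPY to pp3. 4 ppages; refcounts: pp0:1 pp1:3 pp2:1 pp3:1
Op 8: read(P1, v0) -> 107. No state change.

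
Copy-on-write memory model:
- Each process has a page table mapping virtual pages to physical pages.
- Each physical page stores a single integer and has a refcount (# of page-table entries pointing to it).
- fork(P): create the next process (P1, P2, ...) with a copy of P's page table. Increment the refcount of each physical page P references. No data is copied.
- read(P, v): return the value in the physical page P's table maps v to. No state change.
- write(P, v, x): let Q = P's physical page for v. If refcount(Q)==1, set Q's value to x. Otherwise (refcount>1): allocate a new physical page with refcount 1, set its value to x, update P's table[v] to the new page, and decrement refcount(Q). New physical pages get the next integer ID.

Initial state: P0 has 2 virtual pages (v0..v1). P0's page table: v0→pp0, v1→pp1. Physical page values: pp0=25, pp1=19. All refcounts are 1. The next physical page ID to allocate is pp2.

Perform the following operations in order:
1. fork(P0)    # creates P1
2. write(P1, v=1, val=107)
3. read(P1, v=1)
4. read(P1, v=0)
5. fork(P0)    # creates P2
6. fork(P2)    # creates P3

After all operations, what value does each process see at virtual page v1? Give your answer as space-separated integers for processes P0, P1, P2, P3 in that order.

Answer: 19 107 19 19

Derivation:
Op 1: fork(P0) -> P1. 2 ppages; refcounts: pp0:2 pp1:2
Op 2: write(P1, v1, 107). refcount(pp1)=2>1 -> COPY to pp2. 3 ppages; refcounts: pp0:2 pp1:1 pp2:1
Op 3: read(P1, v1) -> 107. No state change.
Op 4: read(P1, v0) -> 25. No state change.
Op 5: fork(P0) -> P2. 3 ppages; refcounts: pp0:3 pp1:2 pp2:1
Op 6: fork(P2) -> P3. 3 ppages; refcounts: pp0:4 pp1:3 pp2:1
P0: v1 -> pp1 = 19
P1: v1 -> pp2 = 107
P2: v1 -> pp1 = 19
P3: v1 -> pp1 = 19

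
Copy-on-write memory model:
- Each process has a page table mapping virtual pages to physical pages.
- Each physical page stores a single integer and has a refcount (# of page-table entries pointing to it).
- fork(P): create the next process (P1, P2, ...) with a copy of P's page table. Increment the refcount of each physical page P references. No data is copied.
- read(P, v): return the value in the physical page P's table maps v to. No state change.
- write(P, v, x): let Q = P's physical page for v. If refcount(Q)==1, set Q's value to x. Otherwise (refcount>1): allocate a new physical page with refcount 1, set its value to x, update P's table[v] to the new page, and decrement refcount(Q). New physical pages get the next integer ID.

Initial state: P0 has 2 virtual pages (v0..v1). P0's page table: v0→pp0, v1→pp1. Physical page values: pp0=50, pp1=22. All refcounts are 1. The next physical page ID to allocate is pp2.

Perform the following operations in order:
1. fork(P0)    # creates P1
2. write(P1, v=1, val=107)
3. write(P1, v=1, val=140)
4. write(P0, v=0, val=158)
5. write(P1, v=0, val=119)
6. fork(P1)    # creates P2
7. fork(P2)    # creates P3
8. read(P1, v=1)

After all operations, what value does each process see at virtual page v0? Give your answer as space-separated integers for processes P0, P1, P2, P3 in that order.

Op 1: fork(P0) -> P1. 2 ppages; refcounts: pp0:2 pp1:2
Op 2: write(P1, v1, 107). refcount(pp1)=2>1 -> COPY to pp2. 3 ppages; refcounts: pp0:2 pp1:1 pp2:1
Op 3: write(P1, v1, 140). refcount(pp2)=1 -> write in place. 3 ppages; refcounts: pp0:2 pp1:1 pp2:1
Op 4: write(P0, v0, 158). refcount(pp0)=2>1 -> COPY to pp3. 4 ppages; refcounts: pp0:1 pp1:1 pp2:1 pp3:1
Op 5: write(P1, v0, 119). refcount(pp0)=1 -> write in place. 4 ppages; refcounts: pp0:1 pp1:1 pp2:1 pp3:1
Op 6: fork(P1) -> P2. 4 ppages; refcounts: pp0:2 pp1:1 pp2:2 pp3:1
Op 7: fork(P2) -> P3. 4 ppages; refcounts: pp0:3 pp1:1 pp2:3 pp3:1
Op 8: read(P1, v1) -> 140. No state change.
P0: v0 -> pp3 = 158
P1: v0 -> pp0 = 119
P2: v0 -> pp0 = 119
P3: v0 -> pp0 = 119

Answer: 158 119 119 119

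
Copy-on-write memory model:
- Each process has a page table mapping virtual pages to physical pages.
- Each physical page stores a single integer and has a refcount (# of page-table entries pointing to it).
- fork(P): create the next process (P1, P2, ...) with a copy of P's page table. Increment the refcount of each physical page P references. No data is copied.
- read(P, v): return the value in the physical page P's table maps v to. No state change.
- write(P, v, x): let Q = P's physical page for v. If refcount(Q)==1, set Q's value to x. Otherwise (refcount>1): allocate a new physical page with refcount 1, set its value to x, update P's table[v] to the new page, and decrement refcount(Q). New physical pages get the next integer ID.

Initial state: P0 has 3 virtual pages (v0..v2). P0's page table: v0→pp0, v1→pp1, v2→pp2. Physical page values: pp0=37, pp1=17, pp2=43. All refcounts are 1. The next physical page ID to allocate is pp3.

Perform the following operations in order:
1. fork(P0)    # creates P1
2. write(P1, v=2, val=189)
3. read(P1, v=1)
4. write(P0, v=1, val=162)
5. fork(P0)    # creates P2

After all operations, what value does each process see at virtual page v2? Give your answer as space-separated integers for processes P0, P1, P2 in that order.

Answer: 43 189 43

Derivation:
Op 1: fork(P0) -> P1. 3 ppages; refcounts: pp0:2 pp1:2 pp2:2
Op 2: write(P1, v2, 189). refcount(pp2)=2>1 -> COPY to pp3. 4 ppages; refcounts: pp0:2 pp1:2 pp2:1 pp3:1
Op 3: read(P1, v1) -> 17. No state change.
Op 4: write(P0, v1, 162). refcount(pp1)=2>1 -> COPY to pp4. 5 ppages; refcounts: pp0:2 pp1:1 pp2:1 pp3:1 pp4:1
Op 5: fork(P0) -> P2. 5 ppages; refcounts: pp0:3 pp1:1 pp2:2 pp3:1 pp4:2
P0: v2 -> pp2 = 43
P1: v2 -> pp3 = 189
P2: v2 -> pp2 = 43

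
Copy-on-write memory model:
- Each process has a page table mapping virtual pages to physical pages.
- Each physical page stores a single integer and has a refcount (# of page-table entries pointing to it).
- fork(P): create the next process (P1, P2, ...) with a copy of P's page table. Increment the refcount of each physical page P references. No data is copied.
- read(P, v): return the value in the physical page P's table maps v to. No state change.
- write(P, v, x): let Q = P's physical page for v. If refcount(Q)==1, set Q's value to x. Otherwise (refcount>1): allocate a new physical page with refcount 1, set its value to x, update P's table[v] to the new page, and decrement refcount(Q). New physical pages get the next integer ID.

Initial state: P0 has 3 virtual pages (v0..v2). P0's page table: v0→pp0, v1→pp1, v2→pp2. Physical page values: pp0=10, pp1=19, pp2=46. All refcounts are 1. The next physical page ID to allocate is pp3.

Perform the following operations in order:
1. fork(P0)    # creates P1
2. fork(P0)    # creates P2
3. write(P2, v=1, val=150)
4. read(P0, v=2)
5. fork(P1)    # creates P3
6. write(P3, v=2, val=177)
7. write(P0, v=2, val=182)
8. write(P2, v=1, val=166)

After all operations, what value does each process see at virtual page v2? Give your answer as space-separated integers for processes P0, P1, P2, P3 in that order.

Op 1: fork(P0) -> P1. 3 ppages; refcounts: pp0:2 pp1:2 pp2:2
Op 2: fork(P0) -> P2. 3 ppages; refcounts: pp0:3 pp1:3 pp2:3
Op 3: write(P2, v1, 150). refcount(pp1)=3>1 -> COPY to pp3. 4 ppages; refcounts: pp0:3 pp1:2 pp2:3 pp3:1
Op 4: read(P0, v2) -> 46. No state change.
Op 5: fork(P1) -> P3. 4 ppages; refcounts: pp0:4 pp1:3 pp2:4 pp3:1
Op 6: write(P3, v2, 177). refcount(pp2)=4>1 -> COPY to pp4. 5 ppages; refcounts: pp0:4 pp1:3 pp2:3 pp3:1 pp4:1
Op 7: write(P0, v2, 182). refcount(pp2)=3>1 -> COPY to pp5. 6 ppages; refcounts: pp0:4 pp1:3 pp2:2 pp3:1 pp4:1 pp5:1
Op 8: write(P2, v1, 166). refcount(pp3)=1 -> write in place. 6 ppages; refcounts: pp0:4 pp1:3 pp2:2 pp3:1 pp4:1 pp5:1
P0: v2 -> pp5 = 182
P1: v2 -> pp2 = 46
P2: v2 -> pp2 = 46
P3: v2 -> pp4 = 177

Answer: 182 46 46 177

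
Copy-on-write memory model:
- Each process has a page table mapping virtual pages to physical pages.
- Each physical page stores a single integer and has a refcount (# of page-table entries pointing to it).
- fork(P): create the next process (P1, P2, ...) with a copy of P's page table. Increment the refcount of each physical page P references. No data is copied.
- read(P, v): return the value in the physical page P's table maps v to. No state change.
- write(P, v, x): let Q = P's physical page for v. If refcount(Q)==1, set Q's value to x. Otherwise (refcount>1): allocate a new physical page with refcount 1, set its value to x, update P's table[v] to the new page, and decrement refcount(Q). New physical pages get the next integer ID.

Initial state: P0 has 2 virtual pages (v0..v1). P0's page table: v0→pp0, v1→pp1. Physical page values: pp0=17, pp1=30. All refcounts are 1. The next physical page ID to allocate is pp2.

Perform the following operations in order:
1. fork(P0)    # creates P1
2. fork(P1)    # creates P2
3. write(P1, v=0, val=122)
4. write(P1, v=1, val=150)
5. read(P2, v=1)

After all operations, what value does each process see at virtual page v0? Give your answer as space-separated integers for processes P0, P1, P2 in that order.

Answer: 17 122 17

Derivation:
Op 1: fork(P0) -> P1. 2 ppages; refcounts: pp0:2 pp1:2
Op 2: fork(P1) -> P2. 2 ppages; refcounts: pp0:3 pp1:3
Op 3: write(P1, v0, 122). refcount(pp0)=3>1 -> COPY to pp2. 3 ppages; refcounts: pp0:2 pp1:3 pp2:1
Op 4: write(P1, v1, 150). refcount(pp1)=3>1 -> COPY to pp3. 4 ppages; refcounts: pp0:2 pp1:2 pp2:1 pp3:1
Op 5: read(P2, v1) -> 30. No state change.
P0: v0 -> pp0 = 17
P1: v0 -> pp2 = 122
P2: v0 -> pp0 = 17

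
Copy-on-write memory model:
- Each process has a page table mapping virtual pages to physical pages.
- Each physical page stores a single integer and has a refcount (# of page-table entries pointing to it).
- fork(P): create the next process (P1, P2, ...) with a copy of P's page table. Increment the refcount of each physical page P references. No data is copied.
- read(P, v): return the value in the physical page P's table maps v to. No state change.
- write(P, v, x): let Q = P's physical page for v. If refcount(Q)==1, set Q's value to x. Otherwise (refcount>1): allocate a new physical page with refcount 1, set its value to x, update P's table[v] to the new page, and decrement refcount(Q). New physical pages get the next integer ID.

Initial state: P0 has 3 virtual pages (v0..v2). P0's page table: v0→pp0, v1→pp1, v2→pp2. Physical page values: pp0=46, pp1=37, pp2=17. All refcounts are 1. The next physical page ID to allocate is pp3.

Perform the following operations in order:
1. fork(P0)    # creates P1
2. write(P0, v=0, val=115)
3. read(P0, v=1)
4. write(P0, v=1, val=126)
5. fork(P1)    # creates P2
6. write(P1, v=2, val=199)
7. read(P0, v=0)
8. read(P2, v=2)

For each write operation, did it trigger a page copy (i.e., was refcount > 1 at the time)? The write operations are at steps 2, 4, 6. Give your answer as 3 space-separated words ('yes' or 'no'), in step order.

Op 1: fork(P0) -> P1. 3 ppages; refcounts: pp0:2 pp1:2 pp2:2
Op 2: write(P0, v0, 115). refcount(pp0)=2>1 -> COPY to pp3. 4 ppages; refcounts: pp0:1 pp1:2 pp2:2 pp3:1
Op 3: read(P0, v1) -> 37. No state change.
Op 4: write(P0, v1, 126). refcount(pp1)=2>1 -> COPY to pp4. 5 ppages; refcounts: pp0:1 pp1:1 pp2:2 pp3:1 pp4:1
Op 5: fork(P1) -> P2. 5 ppages; refcounts: pp0:2 pp1:2 pp2:3 pp3:1 pp4:1
Op 6: write(P1, v2, 199). refcount(pp2)=3>1 -> COPY to pp5. 6 ppages; refcounts: pp0:2 pp1:2 pp2:2 pp3:1 pp4:1 pp5:1
Op 7: read(P0, v0) -> 115. No state change.
Op 8: read(P2, v2) -> 17. No state change.

yes yes yes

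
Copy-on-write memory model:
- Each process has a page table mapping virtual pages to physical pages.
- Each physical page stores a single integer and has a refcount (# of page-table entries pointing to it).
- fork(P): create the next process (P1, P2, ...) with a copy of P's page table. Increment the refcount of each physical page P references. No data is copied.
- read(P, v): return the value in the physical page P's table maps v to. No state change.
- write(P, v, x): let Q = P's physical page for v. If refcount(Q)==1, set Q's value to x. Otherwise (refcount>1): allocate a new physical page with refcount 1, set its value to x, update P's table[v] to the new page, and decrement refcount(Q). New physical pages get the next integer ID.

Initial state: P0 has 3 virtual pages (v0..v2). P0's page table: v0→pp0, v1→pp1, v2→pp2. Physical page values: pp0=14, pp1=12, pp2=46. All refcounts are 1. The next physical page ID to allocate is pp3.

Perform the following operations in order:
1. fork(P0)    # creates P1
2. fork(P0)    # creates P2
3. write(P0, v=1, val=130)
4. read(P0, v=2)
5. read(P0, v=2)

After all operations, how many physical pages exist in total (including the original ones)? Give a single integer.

Op 1: fork(P0) -> P1. 3 ppages; refcounts: pp0:2 pp1:2 pp2:2
Op 2: fork(P0) -> P2. 3 ppages; refcounts: pp0:3 pp1:3 pp2:3
Op 3: write(P0, v1, 130). refcount(pp1)=3>1 -> COPY to pp3. 4 ppages; refcounts: pp0:3 pp1:2 pp2:3 pp3:1
Op 4: read(P0, v2) -> 46. No state change.
Op 5: read(P0, v2) -> 46. No state change.

Answer: 4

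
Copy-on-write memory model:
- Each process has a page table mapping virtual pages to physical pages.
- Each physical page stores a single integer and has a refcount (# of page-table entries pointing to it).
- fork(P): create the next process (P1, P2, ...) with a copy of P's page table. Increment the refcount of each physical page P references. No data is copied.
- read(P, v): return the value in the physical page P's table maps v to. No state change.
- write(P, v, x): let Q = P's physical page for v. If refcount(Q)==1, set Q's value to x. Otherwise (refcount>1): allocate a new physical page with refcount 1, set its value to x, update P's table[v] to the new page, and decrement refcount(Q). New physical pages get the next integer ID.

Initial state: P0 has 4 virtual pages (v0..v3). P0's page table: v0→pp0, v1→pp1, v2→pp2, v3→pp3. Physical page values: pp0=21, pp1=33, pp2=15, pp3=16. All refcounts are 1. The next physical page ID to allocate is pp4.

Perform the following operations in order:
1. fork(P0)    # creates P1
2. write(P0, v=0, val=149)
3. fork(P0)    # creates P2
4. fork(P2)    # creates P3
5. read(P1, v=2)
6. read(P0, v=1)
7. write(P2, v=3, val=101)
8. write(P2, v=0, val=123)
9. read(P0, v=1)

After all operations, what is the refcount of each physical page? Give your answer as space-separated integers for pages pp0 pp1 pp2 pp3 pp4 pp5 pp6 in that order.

Op 1: fork(P0) -> P1. 4 ppages; refcounts: pp0:2 pp1:2 pp2:2 pp3:2
Op 2: write(P0, v0, 149). refcount(pp0)=2>1 -> COPY to pp4. 5 ppages; refcounts: pp0:1 pp1:2 pp2:2 pp3:2 pp4:1
Op 3: fork(P0) -> P2. 5 ppages; refcounts: pp0:1 pp1:3 pp2:3 pp3:3 pp4:2
Op 4: fork(P2) -> P3. 5 ppages; refcounts: pp0:1 pp1:4 pp2:4 pp3:4 pp4:3
Op 5: read(P1, v2) -> 15. No state change.
Op 6: read(P0, v1) -> 33. No state change.
Op 7: write(P2, v3, 101). refcount(pp3)=4>1 -> COPY to pp5. 6 ppages; refcounts: pp0:1 pp1:4 pp2:4 pp3:3 pp4:3 pp5:1
Op 8: write(P2, v0, 123). refcount(pp4)=3>1 -> COPY to pp6. 7 ppages; refcounts: pp0:1 pp1:4 pp2:4 pp3:3 pp4:2 pp5:1 pp6:1
Op 9: read(P0, v1) -> 33. No state change.

Answer: 1 4 4 3 2 1 1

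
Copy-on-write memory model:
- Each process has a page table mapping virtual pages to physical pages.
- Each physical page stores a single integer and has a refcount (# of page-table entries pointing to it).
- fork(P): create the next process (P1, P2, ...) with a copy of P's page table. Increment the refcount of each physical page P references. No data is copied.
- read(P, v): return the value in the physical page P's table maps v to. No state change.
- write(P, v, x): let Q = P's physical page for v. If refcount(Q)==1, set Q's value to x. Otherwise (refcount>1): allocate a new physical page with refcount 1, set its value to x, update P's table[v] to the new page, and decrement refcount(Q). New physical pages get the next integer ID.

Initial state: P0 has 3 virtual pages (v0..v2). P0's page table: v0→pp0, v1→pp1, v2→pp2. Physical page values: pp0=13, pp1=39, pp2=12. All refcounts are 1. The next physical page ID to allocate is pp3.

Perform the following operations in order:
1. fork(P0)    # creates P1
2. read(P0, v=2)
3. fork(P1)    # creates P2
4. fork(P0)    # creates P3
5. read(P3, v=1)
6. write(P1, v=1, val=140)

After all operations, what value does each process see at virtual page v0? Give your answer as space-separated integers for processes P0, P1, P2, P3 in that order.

Op 1: fork(P0) -> P1. 3 ppages; refcounts: pp0:2 pp1:2 pp2:2
Op 2: read(P0, v2) -> 12. No state change.
Op 3: fork(P1) -> P2. 3 ppages; refcounts: pp0:3 pp1:3 pp2:3
Op 4: fork(P0) -> P3. 3 ppages; refcounts: pp0:4 pp1:4 pp2:4
Op 5: read(P3, v1) -> 39. No state change.
Op 6: write(P1, v1, 140). refcount(pp1)=4>1 -> COPY to pp3. 4 ppages; refcounts: pp0:4 pp1:3 pp2:4 pp3:1
P0: v0 -> pp0 = 13
P1: v0 -> pp0 = 13
P2: v0 -> pp0 = 13
P3: v0 -> pp0 = 13

Answer: 13 13 13 13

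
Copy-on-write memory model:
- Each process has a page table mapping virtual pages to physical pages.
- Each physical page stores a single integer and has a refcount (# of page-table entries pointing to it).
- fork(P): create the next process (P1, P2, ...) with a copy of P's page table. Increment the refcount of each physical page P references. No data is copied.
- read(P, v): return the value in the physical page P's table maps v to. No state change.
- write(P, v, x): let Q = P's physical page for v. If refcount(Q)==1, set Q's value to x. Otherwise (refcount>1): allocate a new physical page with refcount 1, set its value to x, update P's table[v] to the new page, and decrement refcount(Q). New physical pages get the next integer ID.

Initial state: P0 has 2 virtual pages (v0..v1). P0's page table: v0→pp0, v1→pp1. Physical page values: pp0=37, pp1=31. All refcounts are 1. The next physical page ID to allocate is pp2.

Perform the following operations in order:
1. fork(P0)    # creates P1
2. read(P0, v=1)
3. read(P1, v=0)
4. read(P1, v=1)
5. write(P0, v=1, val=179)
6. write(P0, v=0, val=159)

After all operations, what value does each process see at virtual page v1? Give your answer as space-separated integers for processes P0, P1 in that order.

Answer: 179 31

Derivation:
Op 1: fork(P0) -> P1. 2 ppages; refcounts: pp0:2 pp1:2
Op 2: read(P0, v1) -> 31. No state change.
Op 3: read(P1, v0) -> 37. No state change.
Op 4: read(P1, v1) -> 31. No state change.
Op 5: write(P0, v1, 179). refcount(pp1)=2>1 -> COPY to pp2. 3 ppages; refcounts: pp0:2 pp1:1 pp2:1
Op 6: write(P0, v0, 159). refcount(pp0)=2>1 -> COPY to pp3. 4 ppages; refcounts: pp0:1 pp1:1 pp2:1 pp3:1
P0: v1 -> pp2 = 179
P1: v1 -> pp1 = 31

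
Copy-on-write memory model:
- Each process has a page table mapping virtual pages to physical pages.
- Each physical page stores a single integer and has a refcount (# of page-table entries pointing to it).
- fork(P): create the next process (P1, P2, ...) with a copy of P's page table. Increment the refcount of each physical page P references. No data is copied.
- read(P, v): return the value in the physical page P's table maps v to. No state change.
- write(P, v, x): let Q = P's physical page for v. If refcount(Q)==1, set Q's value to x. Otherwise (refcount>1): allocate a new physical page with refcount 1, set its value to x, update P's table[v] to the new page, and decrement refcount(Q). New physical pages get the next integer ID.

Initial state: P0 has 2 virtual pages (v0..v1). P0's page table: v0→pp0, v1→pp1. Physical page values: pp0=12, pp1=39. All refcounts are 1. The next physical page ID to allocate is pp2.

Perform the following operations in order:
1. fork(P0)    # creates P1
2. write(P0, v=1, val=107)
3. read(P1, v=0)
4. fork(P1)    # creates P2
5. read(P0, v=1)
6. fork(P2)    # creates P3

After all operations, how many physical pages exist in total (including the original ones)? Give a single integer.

Answer: 3

Derivation:
Op 1: fork(P0) -> P1. 2 ppages; refcounts: pp0:2 pp1:2
Op 2: write(P0, v1, 107). refcount(pp1)=2>1 -> COPY to pp2. 3 ppages; refcounts: pp0:2 pp1:1 pp2:1
Op 3: read(P1, v0) -> 12. No state change.
Op 4: fork(P1) -> P2. 3 ppages; refcounts: pp0:3 pp1:2 pp2:1
Op 5: read(P0, v1) -> 107. No state change.
Op 6: fork(P2) -> P3. 3 ppages; refcounts: pp0:4 pp1:3 pp2:1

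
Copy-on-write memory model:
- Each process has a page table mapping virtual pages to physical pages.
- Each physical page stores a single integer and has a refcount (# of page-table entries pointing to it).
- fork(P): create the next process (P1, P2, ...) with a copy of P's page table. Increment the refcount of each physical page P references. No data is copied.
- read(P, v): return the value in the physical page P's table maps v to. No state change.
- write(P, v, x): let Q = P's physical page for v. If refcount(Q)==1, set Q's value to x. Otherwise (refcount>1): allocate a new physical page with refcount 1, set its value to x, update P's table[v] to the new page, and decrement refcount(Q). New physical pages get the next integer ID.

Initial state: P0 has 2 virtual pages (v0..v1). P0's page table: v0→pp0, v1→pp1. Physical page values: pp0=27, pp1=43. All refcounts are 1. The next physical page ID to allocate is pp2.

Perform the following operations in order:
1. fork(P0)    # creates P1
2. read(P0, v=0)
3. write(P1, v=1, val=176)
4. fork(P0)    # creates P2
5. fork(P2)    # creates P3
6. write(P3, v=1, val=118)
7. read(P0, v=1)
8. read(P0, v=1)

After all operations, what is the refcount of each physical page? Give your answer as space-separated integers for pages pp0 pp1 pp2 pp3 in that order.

Answer: 4 2 1 1

Derivation:
Op 1: fork(P0) -> P1. 2 ppages; refcounts: pp0:2 pp1:2
Op 2: read(P0, v0) -> 27. No state change.
Op 3: write(P1, v1, 176). refcount(pp1)=2>1 -> COPY to pp2. 3 ppages; refcounts: pp0:2 pp1:1 pp2:1
Op 4: fork(P0) -> P2. 3 ppages; refcounts: pp0:3 pp1:2 pp2:1
Op 5: fork(P2) -> P3. 3 ppages; refcounts: pp0:4 pp1:3 pp2:1
Op 6: write(P3, v1, 118). refcount(pp1)=3>1 -> COPY to pp3. 4 ppages; refcounts: pp0:4 pp1:2 pp2:1 pp3:1
Op 7: read(P0, v1) -> 43. No state change.
Op 8: read(P0, v1) -> 43. No state change.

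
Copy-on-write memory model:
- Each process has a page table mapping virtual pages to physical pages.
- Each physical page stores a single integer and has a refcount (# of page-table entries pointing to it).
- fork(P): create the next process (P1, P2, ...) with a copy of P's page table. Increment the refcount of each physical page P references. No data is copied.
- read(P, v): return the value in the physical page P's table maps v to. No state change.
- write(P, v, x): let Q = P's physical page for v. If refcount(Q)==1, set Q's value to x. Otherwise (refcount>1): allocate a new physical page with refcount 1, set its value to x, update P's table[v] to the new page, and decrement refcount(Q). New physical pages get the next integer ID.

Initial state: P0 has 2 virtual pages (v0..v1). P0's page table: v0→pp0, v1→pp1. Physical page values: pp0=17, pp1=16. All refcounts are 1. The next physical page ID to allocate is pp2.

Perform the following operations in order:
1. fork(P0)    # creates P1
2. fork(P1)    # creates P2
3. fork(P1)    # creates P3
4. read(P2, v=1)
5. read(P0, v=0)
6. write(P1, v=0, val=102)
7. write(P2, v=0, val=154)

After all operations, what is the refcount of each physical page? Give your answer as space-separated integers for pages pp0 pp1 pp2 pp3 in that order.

Answer: 2 4 1 1

Derivation:
Op 1: fork(P0) -> P1. 2 ppages; refcounts: pp0:2 pp1:2
Op 2: fork(P1) -> P2. 2 ppages; refcounts: pp0:3 pp1:3
Op 3: fork(P1) -> P3. 2 ppages; refcounts: pp0:4 pp1:4
Op 4: read(P2, v1) -> 16. No state change.
Op 5: read(P0, v0) -> 17. No state change.
Op 6: write(P1, v0, 102). refcount(pp0)=4>1 -> COPY to pp2. 3 ppages; refcounts: pp0:3 pp1:4 pp2:1
Op 7: write(P2, v0, 154). refcount(pp0)=3>1 -> COPY to pp3. 4 ppages; refcounts: pp0:2 pp1:4 pp2:1 pp3:1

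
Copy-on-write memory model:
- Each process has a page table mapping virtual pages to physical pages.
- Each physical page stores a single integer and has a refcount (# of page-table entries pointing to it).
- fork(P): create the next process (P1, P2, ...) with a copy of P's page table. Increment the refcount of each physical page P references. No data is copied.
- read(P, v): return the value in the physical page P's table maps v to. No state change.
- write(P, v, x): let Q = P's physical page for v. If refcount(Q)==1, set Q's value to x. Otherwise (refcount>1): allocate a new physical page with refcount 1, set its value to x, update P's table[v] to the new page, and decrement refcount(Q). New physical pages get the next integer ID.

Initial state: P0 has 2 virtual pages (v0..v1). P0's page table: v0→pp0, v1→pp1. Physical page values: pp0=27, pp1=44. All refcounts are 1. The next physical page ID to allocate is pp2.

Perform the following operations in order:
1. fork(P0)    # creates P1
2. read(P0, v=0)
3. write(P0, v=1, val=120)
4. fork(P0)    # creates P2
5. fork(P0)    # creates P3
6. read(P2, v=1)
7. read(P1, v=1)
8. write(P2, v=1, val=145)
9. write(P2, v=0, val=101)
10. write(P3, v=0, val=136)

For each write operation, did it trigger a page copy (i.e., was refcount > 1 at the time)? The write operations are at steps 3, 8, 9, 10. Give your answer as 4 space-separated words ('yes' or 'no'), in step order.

Op 1: fork(P0) -> P1. 2 ppages; refcounts: pp0:2 pp1:2
Op 2: read(P0, v0) -> 27. No state change.
Op 3: write(P0, v1, 120). refcount(pp1)=2>1 -> COPY to pp2. 3 ppages; refcounts: pp0:2 pp1:1 pp2:1
Op 4: fork(P0) -> P2. 3 ppages; refcounts: pp0:3 pp1:1 pp2:2
Op 5: fork(P0) -> P3. 3 ppages; refcounts: pp0:4 pp1:1 pp2:3
Op 6: read(P2, v1) -> 120. No state change.
Op 7: read(P1, v1) -> 44. No state change.
Op 8: write(P2, v1, 145). refcount(pp2)=3>1 -> COPY to pp3. 4 ppages; refcounts: pp0:4 pp1:1 pp2:2 pp3:1
Op 9: write(P2, v0, 101). refcount(pp0)=4>1 -> COPY to pp4. 5 ppages; refcounts: pp0:3 pp1:1 pp2:2 pp3:1 pp4:1
Op 10: write(P3, v0, 136). refcount(pp0)=3>1 -> COPY to pp5. 6 ppages; refcounts: pp0:2 pp1:1 pp2:2 pp3:1 pp4:1 pp5:1

yes yes yes yes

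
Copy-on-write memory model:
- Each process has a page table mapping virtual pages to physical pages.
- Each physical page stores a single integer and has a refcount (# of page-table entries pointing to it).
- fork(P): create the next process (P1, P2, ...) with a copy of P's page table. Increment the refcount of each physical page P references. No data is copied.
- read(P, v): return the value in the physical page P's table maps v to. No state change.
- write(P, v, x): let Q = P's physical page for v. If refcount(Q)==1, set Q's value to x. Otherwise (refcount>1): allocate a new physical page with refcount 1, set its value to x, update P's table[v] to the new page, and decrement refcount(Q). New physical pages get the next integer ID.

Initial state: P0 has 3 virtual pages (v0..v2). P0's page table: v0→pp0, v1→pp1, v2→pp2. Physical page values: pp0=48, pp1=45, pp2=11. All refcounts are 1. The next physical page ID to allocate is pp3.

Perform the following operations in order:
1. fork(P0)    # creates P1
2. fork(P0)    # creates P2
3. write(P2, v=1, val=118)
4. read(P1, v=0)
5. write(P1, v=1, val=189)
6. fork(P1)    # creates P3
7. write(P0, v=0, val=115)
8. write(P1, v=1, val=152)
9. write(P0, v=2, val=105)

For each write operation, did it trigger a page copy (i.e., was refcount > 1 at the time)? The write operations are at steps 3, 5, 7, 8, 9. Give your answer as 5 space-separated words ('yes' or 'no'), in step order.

Op 1: fork(P0) -> P1. 3 ppages; refcounts: pp0:2 pp1:2 pp2:2
Op 2: fork(P0) -> P2. 3 ppages; refcounts: pp0:3 pp1:3 pp2:3
Op 3: write(P2, v1, 118). refcount(pp1)=3>1 -> COPY to pp3. 4 ppages; refcounts: pp0:3 pp1:2 pp2:3 pp3:1
Op 4: read(P1, v0) -> 48. No state change.
Op 5: write(P1, v1, 189). refcount(pp1)=2>1 -> COPY to pp4. 5 ppages; refcounts: pp0:3 pp1:1 pp2:3 pp3:1 pp4:1
Op 6: fork(P1) -> P3. 5 ppages; refcounts: pp0:4 pp1:1 pp2:4 pp3:1 pp4:2
Op 7: write(P0, v0, 115). refcount(pp0)=4>1 -> COPY to pp5. 6 ppages; refcounts: pp0:3 pp1:1 pp2:4 pp3:1 pp4:2 pp5:1
Op 8: write(P1, v1, 152). refcount(pp4)=2>1 -> COPY to pp6. 7 ppages; refcounts: pp0:3 pp1:1 pp2:4 pp3:1 pp4:1 pp5:1 pp6:1
Op 9: write(P0, v2, 105). refcount(pp2)=4>1 -> COPY to pp7. 8 ppages; refcounts: pp0:3 pp1:1 pp2:3 pp3:1 pp4:1 pp5:1 pp6:1 pp7:1

yes yes yes yes yes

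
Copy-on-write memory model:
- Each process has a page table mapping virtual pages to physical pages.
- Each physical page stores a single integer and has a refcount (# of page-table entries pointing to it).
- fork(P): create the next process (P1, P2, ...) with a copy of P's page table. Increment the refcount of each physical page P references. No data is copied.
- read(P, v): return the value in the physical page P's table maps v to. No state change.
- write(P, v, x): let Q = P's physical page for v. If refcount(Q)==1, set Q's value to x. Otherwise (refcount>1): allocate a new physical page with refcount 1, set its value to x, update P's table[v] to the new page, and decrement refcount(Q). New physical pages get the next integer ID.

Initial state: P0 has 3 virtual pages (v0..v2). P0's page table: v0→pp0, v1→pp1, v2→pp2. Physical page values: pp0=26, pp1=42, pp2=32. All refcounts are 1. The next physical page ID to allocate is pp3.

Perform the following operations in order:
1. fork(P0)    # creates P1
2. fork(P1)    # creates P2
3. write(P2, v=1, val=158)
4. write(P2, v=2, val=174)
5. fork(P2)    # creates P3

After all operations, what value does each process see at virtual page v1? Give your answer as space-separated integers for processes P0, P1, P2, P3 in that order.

Answer: 42 42 158 158

Derivation:
Op 1: fork(P0) -> P1. 3 ppages; refcounts: pp0:2 pp1:2 pp2:2
Op 2: fork(P1) -> P2. 3 ppages; refcounts: pp0:3 pp1:3 pp2:3
Op 3: write(P2, v1, 158). refcount(pp1)=3>1 -> COPY to pp3. 4 ppages; refcounts: pp0:3 pp1:2 pp2:3 pp3:1
Op 4: write(P2, v2, 174). refcount(pp2)=3>1 -> COPY to pp4. 5 ppages; refcounts: pp0:3 pp1:2 pp2:2 pp3:1 pp4:1
Op 5: fork(P2) -> P3. 5 ppages; refcounts: pp0:4 pp1:2 pp2:2 pp3:2 pp4:2
P0: v1 -> pp1 = 42
P1: v1 -> pp1 = 42
P2: v1 -> pp3 = 158
P3: v1 -> pp3 = 158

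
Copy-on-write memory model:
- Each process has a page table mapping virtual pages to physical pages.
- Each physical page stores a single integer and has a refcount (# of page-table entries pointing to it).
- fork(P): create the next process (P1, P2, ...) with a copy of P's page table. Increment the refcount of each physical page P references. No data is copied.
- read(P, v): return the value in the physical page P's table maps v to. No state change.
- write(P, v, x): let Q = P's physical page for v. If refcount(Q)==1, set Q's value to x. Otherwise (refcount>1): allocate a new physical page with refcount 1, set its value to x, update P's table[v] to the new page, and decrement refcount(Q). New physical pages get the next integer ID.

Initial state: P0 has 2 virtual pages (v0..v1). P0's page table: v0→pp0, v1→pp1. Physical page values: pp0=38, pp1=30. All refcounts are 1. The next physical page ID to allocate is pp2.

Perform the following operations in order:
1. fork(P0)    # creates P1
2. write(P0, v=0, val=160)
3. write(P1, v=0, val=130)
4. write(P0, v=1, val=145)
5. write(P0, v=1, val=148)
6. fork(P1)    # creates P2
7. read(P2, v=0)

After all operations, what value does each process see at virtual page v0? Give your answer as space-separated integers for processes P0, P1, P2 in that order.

Answer: 160 130 130

Derivation:
Op 1: fork(P0) -> P1. 2 ppages; refcounts: pp0:2 pp1:2
Op 2: write(P0, v0, 160). refcount(pp0)=2>1 -> COPY to pp2. 3 ppages; refcounts: pp0:1 pp1:2 pp2:1
Op 3: write(P1, v0, 130). refcount(pp0)=1 -> write in place. 3 ppages; refcounts: pp0:1 pp1:2 pp2:1
Op 4: write(P0, v1, 145). refcount(pp1)=2>1 -> COPY to pp3. 4 ppages; refcounts: pp0:1 pp1:1 pp2:1 pp3:1
Op 5: write(P0, v1, 148). refcount(pp3)=1 -> write in place. 4 ppages; refcounts: pp0:1 pp1:1 pp2:1 pp3:1
Op 6: fork(P1) -> P2. 4 ppages; refcounts: pp0:2 pp1:2 pp2:1 pp3:1
Op 7: read(P2, v0) -> 130. No state change.
P0: v0 -> pp2 = 160
P1: v0 -> pp0 = 130
P2: v0 -> pp0 = 130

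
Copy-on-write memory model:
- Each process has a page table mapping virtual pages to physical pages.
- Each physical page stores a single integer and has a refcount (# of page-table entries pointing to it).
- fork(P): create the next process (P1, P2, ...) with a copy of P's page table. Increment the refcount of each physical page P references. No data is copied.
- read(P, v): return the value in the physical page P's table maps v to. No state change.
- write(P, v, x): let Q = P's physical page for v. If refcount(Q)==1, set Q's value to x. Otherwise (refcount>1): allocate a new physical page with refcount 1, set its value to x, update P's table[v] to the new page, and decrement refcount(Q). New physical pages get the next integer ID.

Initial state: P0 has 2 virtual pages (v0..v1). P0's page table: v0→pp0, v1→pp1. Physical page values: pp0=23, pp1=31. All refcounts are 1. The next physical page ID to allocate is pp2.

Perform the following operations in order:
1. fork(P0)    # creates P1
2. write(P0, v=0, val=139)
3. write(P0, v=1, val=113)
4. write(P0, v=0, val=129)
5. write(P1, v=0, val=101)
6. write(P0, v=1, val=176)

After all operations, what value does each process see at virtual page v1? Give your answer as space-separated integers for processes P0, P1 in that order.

Answer: 176 31

Derivation:
Op 1: fork(P0) -> P1. 2 ppages; refcounts: pp0:2 pp1:2
Op 2: write(P0, v0, 139). refcount(pp0)=2>1 -> COPY to pp2. 3 ppages; refcounts: pp0:1 pp1:2 pp2:1
Op 3: write(P0, v1, 113). refcount(pp1)=2>1 -> COPY to pp3. 4 ppages; refcounts: pp0:1 pp1:1 pp2:1 pp3:1
Op 4: write(P0, v0, 129). refcount(pp2)=1 -> write in place. 4 ppages; refcounts: pp0:1 pp1:1 pp2:1 pp3:1
Op 5: write(P1, v0, 101). refcount(pp0)=1 -> write in place. 4 ppages; refcounts: pp0:1 pp1:1 pp2:1 pp3:1
Op 6: write(P0, v1, 176). refcount(pp3)=1 -> write in place. 4 ppages; refcounts: pp0:1 pp1:1 pp2:1 pp3:1
P0: v1 -> pp3 = 176
P1: v1 -> pp1 = 31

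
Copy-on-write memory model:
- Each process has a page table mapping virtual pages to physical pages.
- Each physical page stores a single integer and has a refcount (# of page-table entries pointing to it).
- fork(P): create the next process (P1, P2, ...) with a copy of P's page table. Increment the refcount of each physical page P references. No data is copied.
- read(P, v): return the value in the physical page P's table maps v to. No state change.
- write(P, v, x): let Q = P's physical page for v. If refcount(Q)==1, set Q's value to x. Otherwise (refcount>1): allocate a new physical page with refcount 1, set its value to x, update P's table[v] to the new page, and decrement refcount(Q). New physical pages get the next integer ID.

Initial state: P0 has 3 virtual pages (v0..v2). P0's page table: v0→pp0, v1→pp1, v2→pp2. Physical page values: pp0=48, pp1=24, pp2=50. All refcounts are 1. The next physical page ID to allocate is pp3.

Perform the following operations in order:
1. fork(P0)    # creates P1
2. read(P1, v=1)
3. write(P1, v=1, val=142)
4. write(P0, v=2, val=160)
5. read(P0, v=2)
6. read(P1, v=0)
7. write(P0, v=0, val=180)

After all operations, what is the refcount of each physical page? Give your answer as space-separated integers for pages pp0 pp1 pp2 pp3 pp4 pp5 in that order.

Answer: 1 1 1 1 1 1

Derivation:
Op 1: fork(P0) -> P1. 3 ppages; refcounts: pp0:2 pp1:2 pp2:2
Op 2: read(P1, v1) -> 24. No state change.
Op 3: write(P1, v1, 142). refcount(pp1)=2>1 -> COPY to pp3. 4 ppages; refcounts: pp0:2 pp1:1 pp2:2 pp3:1
Op 4: write(P0, v2, 160). refcount(pp2)=2>1 -> COPY to pp4. 5 ppages; refcounts: pp0:2 pp1:1 pp2:1 pp3:1 pp4:1
Op 5: read(P0, v2) -> 160. No state change.
Op 6: read(P1, v0) -> 48. No state change.
Op 7: write(P0, v0, 180). refcount(pp0)=2>1 -> COPY to pp5. 6 ppages; refcounts: pp0:1 pp1:1 pp2:1 pp3:1 pp4:1 pp5:1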